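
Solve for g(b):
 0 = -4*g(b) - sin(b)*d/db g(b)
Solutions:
 g(b) = C1*(cos(b)^2 + 2*cos(b) + 1)/(cos(b)^2 - 2*cos(b) + 1)


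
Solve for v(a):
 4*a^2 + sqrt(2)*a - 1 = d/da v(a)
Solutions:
 v(a) = C1 + 4*a^3/3 + sqrt(2)*a^2/2 - a


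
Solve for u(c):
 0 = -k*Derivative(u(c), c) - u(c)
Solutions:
 u(c) = C1*exp(-c/k)


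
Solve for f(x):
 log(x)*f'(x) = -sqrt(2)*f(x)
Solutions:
 f(x) = C1*exp(-sqrt(2)*li(x))


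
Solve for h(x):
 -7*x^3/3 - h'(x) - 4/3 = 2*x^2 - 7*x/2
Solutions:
 h(x) = C1 - 7*x^4/12 - 2*x^3/3 + 7*x^2/4 - 4*x/3


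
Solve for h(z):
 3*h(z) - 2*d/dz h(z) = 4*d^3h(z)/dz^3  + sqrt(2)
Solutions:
 h(z) = C1*exp(3^(1/3)*z*(-(27 + sqrt(753))^(1/3) + 2*3^(1/3)/(27 + sqrt(753))^(1/3))/12)*sin(3^(1/6)*z*(6/(27 + sqrt(753))^(1/3) + 3^(2/3)*(27 + sqrt(753))^(1/3))/12) + C2*exp(3^(1/3)*z*(-(27 + sqrt(753))^(1/3) + 2*3^(1/3)/(27 + sqrt(753))^(1/3))/12)*cos(3^(1/6)*z*(6/(27 + sqrt(753))^(1/3) + 3^(2/3)*(27 + sqrt(753))^(1/3))/12) + C3*exp(-3^(1/3)*z*(-(27 + sqrt(753))^(1/3) + 2*3^(1/3)/(27 + sqrt(753))^(1/3))/6) + sqrt(2)/3


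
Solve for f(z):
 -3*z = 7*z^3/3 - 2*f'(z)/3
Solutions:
 f(z) = C1 + 7*z^4/8 + 9*z^2/4


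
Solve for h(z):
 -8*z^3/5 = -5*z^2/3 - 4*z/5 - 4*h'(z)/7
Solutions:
 h(z) = C1 + 7*z^4/10 - 35*z^3/36 - 7*z^2/10


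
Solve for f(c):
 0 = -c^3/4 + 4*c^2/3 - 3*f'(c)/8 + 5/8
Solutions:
 f(c) = C1 - c^4/6 + 32*c^3/27 + 5*c/3


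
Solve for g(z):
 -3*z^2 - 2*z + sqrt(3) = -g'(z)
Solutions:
 g(z) = C1 + z^3 + z^2 - sqrt(3)*z


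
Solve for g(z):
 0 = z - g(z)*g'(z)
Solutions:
 g(z) = -sqrt(C1 + z^2)
 g(z) = sqrt(C1 + z^2)


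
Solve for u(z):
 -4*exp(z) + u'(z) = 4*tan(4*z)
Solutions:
 u(z) = C1 + 4*exp(z) - log(cos(4*z))


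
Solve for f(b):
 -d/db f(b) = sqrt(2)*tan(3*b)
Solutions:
 f(b) = C1 + sqrt(2)*log(cos(3*b))/3


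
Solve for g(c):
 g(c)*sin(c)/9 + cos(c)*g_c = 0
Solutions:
 g(c) = C1*cos(c)^(1/9)


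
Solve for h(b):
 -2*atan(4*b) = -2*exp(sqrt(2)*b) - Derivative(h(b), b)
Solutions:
 h(b) = C1 + 2*b*atan(4*b) - sqrt(2)*exp(sqrt(2)*b) - log(16*b^2 + 1)/4


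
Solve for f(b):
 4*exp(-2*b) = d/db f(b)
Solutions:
 f(b) = C1 - 2*exp(-2*b)


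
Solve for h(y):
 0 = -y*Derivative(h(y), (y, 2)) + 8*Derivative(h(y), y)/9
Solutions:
 h(y) = C1 + C2*y^(17/9)


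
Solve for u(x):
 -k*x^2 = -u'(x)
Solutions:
 u(x) = C1 + k*x^3/3


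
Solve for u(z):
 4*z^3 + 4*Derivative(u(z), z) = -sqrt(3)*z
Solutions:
 u(z) = C1 - z^4/4 - sqrt(3)*z^2/8


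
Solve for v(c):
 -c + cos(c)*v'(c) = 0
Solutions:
 v(c) = C1 + Integral(c/cos(c), c)


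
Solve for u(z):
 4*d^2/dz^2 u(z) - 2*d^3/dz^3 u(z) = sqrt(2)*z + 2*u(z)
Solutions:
 u(z) = C1*exp(z) + C2*exp(z*(1 - sqrt(5))/2) + C3*exp(z*(1 + sqrt(5))/2) - sqrt(2)*z/2


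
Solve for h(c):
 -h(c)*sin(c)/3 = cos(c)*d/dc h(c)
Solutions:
 h(c) = C1*cos(c)^(1/3)


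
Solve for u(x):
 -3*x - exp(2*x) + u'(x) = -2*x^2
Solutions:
 u(x) = C1 - 2*x^3/3 + 3*x^2/2 + exp(2*x)/2


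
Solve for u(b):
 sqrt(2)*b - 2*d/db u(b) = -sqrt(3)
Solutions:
 u(b) = C1 + sqrt(2)*b^2/4 + sqrt(3)*b/2


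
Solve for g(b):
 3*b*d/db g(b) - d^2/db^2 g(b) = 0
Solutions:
 g(b) = C1 + C2*erfi(sqrt(6)*b/2)


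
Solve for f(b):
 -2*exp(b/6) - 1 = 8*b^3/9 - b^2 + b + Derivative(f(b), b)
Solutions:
 f(b) = C1 - 2*b^4/9 + b^3/3 - b^2/2 - b - 12*exp(b/6)


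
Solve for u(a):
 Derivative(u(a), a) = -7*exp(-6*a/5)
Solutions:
 u(a) = C1 + 35*exp(-6*a/5)/6


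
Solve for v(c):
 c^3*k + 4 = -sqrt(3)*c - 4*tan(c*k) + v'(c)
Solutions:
 v(c) = C1 + c^4*k/4 + sqrt(3)*c^2/2 + 4*c + 4*Piecewise((-log(cos(c*k))/k, Ne(k, 0)), (0, True))


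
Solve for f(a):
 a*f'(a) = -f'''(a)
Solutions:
 f(a) = C1 + Integral(C2*airyai(-a) + C3*airybi(-a), a)


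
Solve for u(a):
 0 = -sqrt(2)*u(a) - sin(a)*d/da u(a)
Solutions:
 u(a) = C1*(cos(a) + 1)^(sqrt(2)/2)/(cos(a) - 1)^(sqrt(2)/2)


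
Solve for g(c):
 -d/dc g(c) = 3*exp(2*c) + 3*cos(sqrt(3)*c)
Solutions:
 g(c) = C1 - 3*exp(2*c)/2 - sqrt(3)*sin(sqrt(3)*c)


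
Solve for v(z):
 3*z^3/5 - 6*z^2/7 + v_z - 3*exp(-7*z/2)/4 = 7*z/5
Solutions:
 v(z) = C1 - 3*z^4/20 + 2*z^3/7 + 7*z^2/10 - 3*exp(-7*z/2)/14


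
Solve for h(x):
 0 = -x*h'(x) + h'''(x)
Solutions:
 h(x) = C1 + Integral(C2*airyai(x) + C3*airybi(x), x)


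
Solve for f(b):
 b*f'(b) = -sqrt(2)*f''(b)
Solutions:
 f(b) = C1 + C2*erf(2^(1/4)*b/2)


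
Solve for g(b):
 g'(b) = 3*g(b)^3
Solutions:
 g(b) = -sqrt(2)*sqrt(-1/(C1 + 3*b))/2
 g(b) = sqrt(2)*sqrt(-1/(C1 + 3*b))/2


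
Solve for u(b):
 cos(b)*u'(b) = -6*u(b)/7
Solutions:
 u(b) = C1*(sin(b) - 1)^(3/7)/(sin(b) + 1)^(3/7)


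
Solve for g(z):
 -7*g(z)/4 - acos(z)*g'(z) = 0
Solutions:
 g(z) = C1*exp(-7*Integral(1/acos(z), z)/4)


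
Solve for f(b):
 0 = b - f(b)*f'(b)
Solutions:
 f(b) = -sqrt(C1 + b^2)
 f(b) = sqrt(C1 + b^2)


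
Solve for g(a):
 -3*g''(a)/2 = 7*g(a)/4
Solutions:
 g(a) = C1*sin(sqrt(42)*a/6) + C2*cos(sqrt(42)*a/6)


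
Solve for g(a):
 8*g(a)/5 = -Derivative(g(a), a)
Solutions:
 g(a) = C1*exp(-8*a/5)


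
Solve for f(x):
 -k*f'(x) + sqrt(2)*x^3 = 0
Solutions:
 f(x) = C1 + sqrt(2)*x^4/(4*k)


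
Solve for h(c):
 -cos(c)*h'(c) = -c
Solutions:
 h(c) = C1 + Integral(c/cos(c), c)


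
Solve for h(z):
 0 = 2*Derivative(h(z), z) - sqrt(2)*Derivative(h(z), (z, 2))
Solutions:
 h(z) = C1 + C2*exp(sqrt(2)*z)


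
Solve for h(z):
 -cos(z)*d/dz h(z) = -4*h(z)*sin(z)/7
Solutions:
 h(z) = C1/cos(z)^(4/7)


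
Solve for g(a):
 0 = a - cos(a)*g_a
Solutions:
 g(a) = C1 + Integral(a/cos(a), a)


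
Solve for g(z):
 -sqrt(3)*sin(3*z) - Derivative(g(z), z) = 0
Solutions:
 g(z) = C1 + sqrt(3)*cos(3*z)/3


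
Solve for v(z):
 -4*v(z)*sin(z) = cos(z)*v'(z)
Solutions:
 v(z) = C1*cos(z)^4


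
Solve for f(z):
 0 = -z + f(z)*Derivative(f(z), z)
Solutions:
 f(z) = -sqrt(C1 + z^2)
 f(z) = sqrt(C1 + z^2)


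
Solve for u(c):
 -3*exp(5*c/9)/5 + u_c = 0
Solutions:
 u(c) = C1 + 27*exp(5*c/9)/25


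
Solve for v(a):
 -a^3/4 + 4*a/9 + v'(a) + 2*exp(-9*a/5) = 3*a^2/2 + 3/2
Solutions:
 v(a) = C1 + a^4/16 + a^3/2 - 2*a^2/9 + 3*a/2 + 10*exp(-9*a/5)/9


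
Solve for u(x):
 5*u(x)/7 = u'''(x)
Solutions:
 u(x) = C3*exp(5^(1/3)*7^(2/3)*x/7) + (C1*sin(sqrt(3)*5^(1/3)*7^(2/3)*x/14) + C2*cos(sqrt(3)*5^(1/3)*7^(2/3)*x/14))*exp(-5^(1/3)*7^(2/3)*x/14)


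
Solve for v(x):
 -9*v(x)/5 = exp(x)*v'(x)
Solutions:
 v(x) = C1*exp(9*exp(-x)/5)


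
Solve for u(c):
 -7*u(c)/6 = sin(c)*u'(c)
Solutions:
 u(c) = C1*(cos(c) + 1)^(7/12)/(cos(c) - 1)^(7/12)


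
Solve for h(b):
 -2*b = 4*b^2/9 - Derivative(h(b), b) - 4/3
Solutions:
 h(b) = C1 + 4*b^3/27 + b^2 - 4*b/3


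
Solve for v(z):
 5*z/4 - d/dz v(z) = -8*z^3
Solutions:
 v(z) = C1 + 2*z^4 + 5*z^2/8


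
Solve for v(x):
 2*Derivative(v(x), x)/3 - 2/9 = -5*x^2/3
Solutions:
 v(x) = C1 - 5*x^3/6 + x/3


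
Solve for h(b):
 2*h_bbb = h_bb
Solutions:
 h(b) = C1 + C2*b + C3*exp(b/2)


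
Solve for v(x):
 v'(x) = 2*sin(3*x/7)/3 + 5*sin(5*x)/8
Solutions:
 v(x) = C1 - 14*cos(3*x/7)/9 - cos(5*x)/8


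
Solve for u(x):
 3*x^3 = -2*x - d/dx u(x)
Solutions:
 u(x) = C1 - 3*x^4/4 - x^2


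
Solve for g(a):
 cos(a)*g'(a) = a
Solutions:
 g(a) = C1 + Integral(a/cos(a), a)


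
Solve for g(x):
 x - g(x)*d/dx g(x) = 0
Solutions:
 g(x) = -sqrt(C1 + x^2)
 g(x) = sqrt(C1 + x^2)


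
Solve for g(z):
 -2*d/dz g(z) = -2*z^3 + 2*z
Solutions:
 g(z) = C1 + z^4/4 - z^2/2


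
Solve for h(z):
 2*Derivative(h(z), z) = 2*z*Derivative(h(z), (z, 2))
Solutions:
 h(z) = C1 + C2*z^2


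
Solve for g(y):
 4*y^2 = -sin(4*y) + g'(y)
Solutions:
 g(y) = C1 + 4*y^3/3 - cos(4*y)/4


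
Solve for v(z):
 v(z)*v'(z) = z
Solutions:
 v(z) = -sqrt(C1 + z^2)
 v(z) = sqrt(C1 + z^2)


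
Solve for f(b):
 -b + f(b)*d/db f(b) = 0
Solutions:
 f(b) = -sqrt(C1 + b^2)
 f(b) = sqrt(C1 + b^2)


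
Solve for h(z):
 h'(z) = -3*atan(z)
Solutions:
 h(z) = C1 - 3*z*atan(z) + 3*log(z^2 + 1)/2


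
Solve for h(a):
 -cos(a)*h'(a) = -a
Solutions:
 h(a) = C1 + Integral(a/cos(a), a)


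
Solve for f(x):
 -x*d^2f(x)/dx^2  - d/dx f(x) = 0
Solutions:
 f(x) = C1 + C2*log(x)


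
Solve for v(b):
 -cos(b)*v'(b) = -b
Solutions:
 v(b) = C1 + Integral(b/cos(b), b)


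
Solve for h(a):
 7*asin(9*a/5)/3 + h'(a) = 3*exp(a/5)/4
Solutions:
 h(a) = C1 - 7*a*asin(9*a/5)/3 - 7*sqrt(25 - 81*a^2)/27 + 15*exp(a/5)/4


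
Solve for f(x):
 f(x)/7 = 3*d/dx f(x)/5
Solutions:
 f(x) = C1*exp(5*x/21)


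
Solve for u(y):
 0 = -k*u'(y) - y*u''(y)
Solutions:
 u(y) = C1 + y^(1 - re(k))*(C2*sin(log(y)*Abs(im(k))) + C3*cos(log(y)*im(k)))


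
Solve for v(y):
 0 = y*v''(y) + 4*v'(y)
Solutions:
 v(y) = C1 + C2/y^3


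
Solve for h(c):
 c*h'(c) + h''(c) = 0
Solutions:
 h(c) = C1 + C2*erf(sqrt(2)*c/2)


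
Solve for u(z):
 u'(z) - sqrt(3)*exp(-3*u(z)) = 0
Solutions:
 u(z) = log(C1 + 3*sqrt(3)*z)/3
 u(z) = log((-3^(1/3) - 3^(5/6)*I)*(C1 + sqrt(3)*z)^(1/3)/2)
 u(z) = log((-3^(1/3) + 3^(5/6)*I)*(C1 + sqrt(3)*z)^(1/3)/2)


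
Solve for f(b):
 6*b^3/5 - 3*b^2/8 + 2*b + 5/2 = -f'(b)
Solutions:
 f(b) = C1 - 3*b^4/10 + b^3/8 - b^2 - 5*b/2


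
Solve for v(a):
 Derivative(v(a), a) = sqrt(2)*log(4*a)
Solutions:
 v(a) = C1 + sqrt(2)*a*log(a) - sqrt(2)*a + 2*sqrt(2)*a*log(2)


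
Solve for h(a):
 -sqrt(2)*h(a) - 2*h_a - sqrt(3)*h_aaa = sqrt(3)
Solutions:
 h(a) = C1*exp(-2^(1/6)*a*(-2^(2/3)*3^(1/6)*(9 + sqrt(16*sqrt(3) + 81))^(1/3) + 4*3^(1/3)/(9 + sqrt(16*sqrt(3) + 81))^(1/3))/12)*sin(2^(1/6)*a*(4*3^(5/6)/(9 + sqrt(16*sqrt(3) + 81))^(1/3) + 6^(2/3)*(9 + sqrt(16*sqrt(3) + 81))^(1/3))/12) + C2*exp(-2^(1/6)*a*(-2^(2/3)*3^(1/6)*(9 + sqrt(16*sqrt(3) + 81))^(1/3) + 4*3^(1/3)/(9 + sqrt(16*sqrt(3) + 81))^(1/3))/12)*cos(2^(1/6)*a*(4*3^(5/6)/(9 + sqrt(16*sqrt(3) + 81))^(1/3) + 6^(2/3)*(9 + sqrt(16*sqrt(3) + 81))^(1/3))/12) + C3*exp(2^(1/6)*a*(-2^(2/3)*3^(1/6)*(9 + sqrt(16*sqrt(3) + 81))^(1/3) + 4*3^(1/3)/(9 + sqrt(16*sqrt(3) + 81))^(1/3))/6) - sqrt(6)/2


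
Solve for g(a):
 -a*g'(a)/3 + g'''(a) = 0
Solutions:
 g(a) = C1 + Integral(C2*airyai(3^(2/3)*a/3) + C3*airybi(3^(2/3)*a/3), a)


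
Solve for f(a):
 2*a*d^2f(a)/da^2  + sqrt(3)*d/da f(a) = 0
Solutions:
 f(a) = C1 + C2*a^(1 - sqrt(3)/2)


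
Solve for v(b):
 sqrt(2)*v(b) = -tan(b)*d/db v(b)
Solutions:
 v(b) = C1/sin(b)^(sqrt(2))


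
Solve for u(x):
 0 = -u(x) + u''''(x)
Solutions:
 u(x) = C1*exp(-x) + C2*exp(x) + C3*sin(x) + C4*cos(x)


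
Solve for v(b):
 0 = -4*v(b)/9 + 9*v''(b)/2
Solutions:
 v(b) = C1*exp(-2*sqrt(2)*b/9) + C2*exp(2*sqrt(2)*b/9)


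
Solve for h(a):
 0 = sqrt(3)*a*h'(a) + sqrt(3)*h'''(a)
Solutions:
 h(a) = C1 + Integral(C2*airyai(-a) + C3*airybi(-a), a)


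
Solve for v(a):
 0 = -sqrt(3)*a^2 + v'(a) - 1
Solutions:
 v(a) = C1 + sqrt(3)*a^3/3 + a


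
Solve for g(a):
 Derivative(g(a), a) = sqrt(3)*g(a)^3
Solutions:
 g(a) = -sqrt(2)*sqrt(-1/(C1 + sqrt(3)*a))/2
 g(a) = sqrt(2)*sqrt(-1/(C1 + sqrt(3)*a))/2


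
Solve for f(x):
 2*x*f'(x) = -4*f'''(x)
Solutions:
 f(x) = C1 + Integral(C2*airyai(-2^(2/3)*x/2) + C3*airybi(-2^(2/3)*x/2), x)


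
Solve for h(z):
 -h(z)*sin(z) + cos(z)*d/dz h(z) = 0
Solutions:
 h(z) = C1/cos(z)


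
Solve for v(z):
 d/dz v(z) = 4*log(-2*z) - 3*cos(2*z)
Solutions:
 v(z) = C1 + 4*z*log(-z) - 4*z + 4*z*log(2) - 3*sin(2*z)/2


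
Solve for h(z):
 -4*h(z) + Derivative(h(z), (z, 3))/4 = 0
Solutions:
 h(z) = C3*exp(2*2^(1/3)*z) + (C1*sin(2^(1/3)*sqrt(3)*z) + C2*cos(2^(1/3)*sqrt(3)*z))*exp(-2^(1/3)*z)


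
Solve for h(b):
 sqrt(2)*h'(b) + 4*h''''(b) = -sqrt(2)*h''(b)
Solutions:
 h(b) = C1 + C2*exp(-3^(1/3)*b*(-(9*sqrt(2) + sqrt(6)*sqrt(sqrt(2) + 27))^(1/3) + sqrt(2)*3^(1/3)/(9*sqrt(2) + sqrt(6)*sqrt(sqrt(2) + 27))^(1/3))/12)*sin(3^(1/6)*b*(3*sqrt(2)/(9*sqrt(2) + sqrt(6)*sqrt(sqrt(2) + 27))^(1/3) + 3^(2/3)*(9*sqrt(2) + sqrt(6)*sqrt(sqrt(2) + 27))^(1/3))/12) + C3*exp(-3^(1/3)*b*(-(9*sqrt(2) + sqrt(6)*sqrt(sqrt(2) + 27))^(1/3) + sqrt(2)*3^(1/3)/(9*sqrt(2) + sqrt(6)*sqrt(sqrt(2) + 27))^(1/3))/12)*cos(3^(1/6)*b*(3*sqrt(2)/(9*sqrt(2) + sqrt(6)*sqrt(sqrt(2) + 27))^(1/3) + 3^(2/3)*(9*sqrt(2) + sqrt(6)*sqrt(sqrt(2) + 27))^(1/3))/12) + C4*exp(3^(1/3)*b*(-(9*sqrt(2) + sqrt(6)*sqrt(sqrt(2) + 27))^(1/3) + sqrt(2)*3^(1/3)/(9*sqrt(2) + sqrt(6)*sqrt(sqrt(2) + 27))^(1/3))/6)


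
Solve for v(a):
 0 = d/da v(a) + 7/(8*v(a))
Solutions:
 v(a) = -sqrt(C1 - 7*a)/2
 v(a) = sqrt(C1 - 7*a)/2


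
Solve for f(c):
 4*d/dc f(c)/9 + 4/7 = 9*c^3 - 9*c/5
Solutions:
 f(c) = C1 + 81*c^4/16 - 81*c^2/40 - 9*c/7


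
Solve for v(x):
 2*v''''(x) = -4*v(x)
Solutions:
 v(x) = (C1*sin(2^(3/4)*x/2) + C2*cos(2^(3/4)*x/2))*exp(-2^(3/4)*x/2) + (C3*sin(2^(3/4)*x/2) + C4*cos(2^(3/4)*x/2))*exp(2^(3/4)*x/2)


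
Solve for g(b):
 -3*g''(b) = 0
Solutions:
 g(b) = C1 + C2*b


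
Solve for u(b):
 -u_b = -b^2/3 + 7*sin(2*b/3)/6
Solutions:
 u(b) = C1 + b^3/9 + 7*cos(2*b/3)/4


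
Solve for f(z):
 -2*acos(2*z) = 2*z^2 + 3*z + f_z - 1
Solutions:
 f(z) = C1 - 2*z^3/3 - 3*z^2/2 - 2*z*acos(2*z) + z + sqrt(1 - 4*z^2)


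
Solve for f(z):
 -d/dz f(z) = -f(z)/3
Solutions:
 f(z) = C1*exp(z/3)


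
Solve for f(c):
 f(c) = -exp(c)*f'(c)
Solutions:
 f(c) = C1*exp(exp(-c))


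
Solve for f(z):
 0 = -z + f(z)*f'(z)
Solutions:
 f(z) = -sqrt(C1 + z^2)
 f(z) = sqrt(C1 + z^2)


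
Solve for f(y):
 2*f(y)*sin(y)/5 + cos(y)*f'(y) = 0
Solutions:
 f(y) = C1*cos(y)^(2/5)


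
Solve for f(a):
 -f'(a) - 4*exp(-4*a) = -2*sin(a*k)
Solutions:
 f(a) = C1 + exp(-4*a) - 2*cos(a*k)/k


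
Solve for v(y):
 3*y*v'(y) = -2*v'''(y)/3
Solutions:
 v(y) = C1 + Integral(C2*airyai(-6^(2/3)*y/2) + C3*airybi(-6^(2/3)*y/2), y)


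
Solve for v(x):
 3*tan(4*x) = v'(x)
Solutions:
 v(x) = C1 - 3*log(cos(4*x))/4


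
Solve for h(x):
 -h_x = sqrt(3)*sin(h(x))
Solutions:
 h(x) = -acos((-C1 - exp(2*sqrt(3)*x))/(C1 - exp(2*sqrt(3)*x))) + 2*pi
 h(x) = acos((-C1 - exp(2*sqrt(3)*x))/(C1 - exp(2*sqrt(3)*x)))


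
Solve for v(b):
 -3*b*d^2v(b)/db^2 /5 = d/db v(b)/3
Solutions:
 v(b) = C1 + C2*b^(4/9)


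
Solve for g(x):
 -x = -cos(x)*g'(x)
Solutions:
 g(x) = C1 + Integral(x/cos(x), x)


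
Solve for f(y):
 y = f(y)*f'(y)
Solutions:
 f(y) = -sqrt(C1 + y^2)
 f(y) = sqrt(C1 + y^2)


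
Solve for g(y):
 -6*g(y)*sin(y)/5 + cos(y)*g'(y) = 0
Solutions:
 g(y) = C1/cos(y)^(6/5)


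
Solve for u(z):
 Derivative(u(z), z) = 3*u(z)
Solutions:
 u(z) = C1*exp(3*z)


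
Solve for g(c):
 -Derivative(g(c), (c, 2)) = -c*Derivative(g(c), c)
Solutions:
 g(c) = C1 + C2*erfi(sqrt(2)*c/2)


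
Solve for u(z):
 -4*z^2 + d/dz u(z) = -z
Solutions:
 u(z) = C1 + 4*z^3/3 - z^2/2


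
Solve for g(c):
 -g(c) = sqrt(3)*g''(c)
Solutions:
 g(c) = C1*sin(3^(3/4)*c/3) + C2*cos(3^(3/4)*c/3)


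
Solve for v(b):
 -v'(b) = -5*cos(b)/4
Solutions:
 v(b) = C1 + 5*sin(b)/4


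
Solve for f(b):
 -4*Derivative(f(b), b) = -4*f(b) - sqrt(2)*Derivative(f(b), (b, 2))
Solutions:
 f(b) = (C1*sin(sqrt(2)*b*sqrt(-1 + sqrt(2))) + C2*cos(sqrt(2)*b*sqrt(-1 + sqrt(2))))*exp(sqrt(2)*b)


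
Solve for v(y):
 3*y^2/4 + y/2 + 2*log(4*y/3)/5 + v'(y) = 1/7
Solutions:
 v(y) = C1 - y^3/4 - y^2/4 - 2*y*log(y)/5 - 4*y*log(2)/5 + 2*y*log(3)/5 + 19*y/35


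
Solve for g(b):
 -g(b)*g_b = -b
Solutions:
 g(b) = -sqrt(C1 + b^2)
 g(b) = sqrt(C1 + b^2)


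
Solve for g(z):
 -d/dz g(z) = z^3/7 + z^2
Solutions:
 g(z) = C1 - z^4/28 - z^3/3


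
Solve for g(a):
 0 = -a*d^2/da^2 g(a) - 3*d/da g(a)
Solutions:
 g(a) = C1 + C2/a^2


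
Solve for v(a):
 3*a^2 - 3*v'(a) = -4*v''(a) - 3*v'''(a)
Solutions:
 v(a) = C1 + C2*exp(a*(-2 + sqrt(13))/3) + C3*exp(-a*(2 + sqrt(13))/3) + a^3/3 + 4*a^2/3 + 50*a/9


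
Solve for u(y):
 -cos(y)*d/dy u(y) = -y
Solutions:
 u(y) = C1 + Integral(y/cos(y), y)


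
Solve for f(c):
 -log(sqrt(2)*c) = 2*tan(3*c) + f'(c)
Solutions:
 f(c) = C1 - c*log(c) - c*log(2)/2 + c + 2*log(cos(3*c))/3


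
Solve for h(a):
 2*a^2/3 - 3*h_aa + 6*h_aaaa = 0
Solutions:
 h(a) = C1 + C2*a + C3*exp(-sqrt(2)*a/2) + C4*exp(sqrt(2)*a/2) + a^4/54 + 4*a^2/9


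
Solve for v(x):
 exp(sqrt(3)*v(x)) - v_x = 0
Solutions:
 v(x) = sqrt(3)*(2*log(-1/(C1 + x)) - log(3))/6


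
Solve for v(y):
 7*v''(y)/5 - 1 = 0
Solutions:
 v(y) = C1 + C2*y + 5*y^2/14


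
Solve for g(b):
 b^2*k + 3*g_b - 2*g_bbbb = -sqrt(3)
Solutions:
 g(b) = C1 + C4*exp(2^(2/3)*3^(1/3)*b/2) - b^3*k/9 - sqrt(3)*b/3 + (C2*sin(2^(2/3)*3^(5/6)*b/4) + C3*cos(2^(2/3)*3^(5/6)*b/4))*exp(-2^(2/3)*3^(1/3)*b/4)


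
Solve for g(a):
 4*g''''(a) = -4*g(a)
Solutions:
 g(a) = (C1*sin(sqrt(2)*a/2) + C2*cos(sqrt(2)*a/2))*exp(-sqrt(2)*a/2) + (C3*sin(sqrt(2)*a/2) + C4*cos(sqrt(2)*a/2))*exp(sqrt(2)*a/2)


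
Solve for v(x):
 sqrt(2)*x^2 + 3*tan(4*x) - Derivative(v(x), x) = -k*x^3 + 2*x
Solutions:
 v(x) = C1 + k*x^4/4 + sqrt(2)*x^3/3 - x^2 - 3*log(cos(4*x))/4


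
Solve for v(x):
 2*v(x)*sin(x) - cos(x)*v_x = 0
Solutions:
 v(x) = C1/cos(x)^2


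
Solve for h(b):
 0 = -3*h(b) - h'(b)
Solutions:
 h(b) = C1*exp(-3*b)


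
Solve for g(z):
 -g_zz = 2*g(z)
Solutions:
 g(z) = C1*sin(sqrt(2)*z) + C2*cos(sqrt(2)*z)


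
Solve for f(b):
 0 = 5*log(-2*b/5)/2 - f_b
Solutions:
 f(b) = C1 + 5*b*log(-b)/2 + 5*b*(-log(5) - 1 + log(2))/2


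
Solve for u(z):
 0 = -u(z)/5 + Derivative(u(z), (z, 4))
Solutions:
 u(z) = C1*exp(-5^(3/4)*z/5) + C2*exp(5^(3/4)*z/5) + C3*sin(5^(3/4)*z/5) + C4*cos(5^(3/4)*z/5)


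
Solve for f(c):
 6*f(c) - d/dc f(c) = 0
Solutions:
 f(c) = C1*exp(6*c)


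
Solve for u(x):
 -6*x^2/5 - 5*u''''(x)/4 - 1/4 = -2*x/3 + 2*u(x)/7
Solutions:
 u(x) = -21*x^2/5 + 7*x/3 + (C1*sin(2^(1/4)*35^(3/4)*x/35) + C2*cos(2^(1/4)*35^(3/4)*x/35))*exp(-2^(1/4)*35^(3/4)*x/35) + (C3*sin(2^(1/4)*35^(3/4)*x/35) + C4*cos(2^(1/4)*35^(3/4)*x/35))*exp(2^(1/4)*35^(3/4)*x/35) - 7/8


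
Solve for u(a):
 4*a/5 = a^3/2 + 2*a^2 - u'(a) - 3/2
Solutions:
 u(a) = C1 + a^4/8 + 2*a^3/3 - 2*a^2/5 - 3*a/2


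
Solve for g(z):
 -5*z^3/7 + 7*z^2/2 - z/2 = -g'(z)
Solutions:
 g(z) = C1 + 5*z^4/28 - 7*z^3/6 + z^2/4


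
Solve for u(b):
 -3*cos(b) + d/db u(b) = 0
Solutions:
 u(b) = C1 + 3*sin(b)


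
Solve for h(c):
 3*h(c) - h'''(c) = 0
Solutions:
 h(c) = C3*exp(3^(1/3)*c) + (C1*sin(3^(5/6)*c/2) + C2*cos(3^(5/6)*c/2))*exp(-3^(1/3)*c/2)


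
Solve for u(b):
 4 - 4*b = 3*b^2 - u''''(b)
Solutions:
 u(b) = C1 + C2*b + C3*b^2 + C4*b^3 + b^6/120 + b^5/30 - b^4/6


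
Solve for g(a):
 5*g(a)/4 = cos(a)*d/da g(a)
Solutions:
 g(a) = C1*(sin(a) + 1)^(5/8)/(sin(a) - 1)^(5/8)


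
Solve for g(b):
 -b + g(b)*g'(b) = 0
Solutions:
 g(b) = -sqrt(C1 + b^2)
 g(b) = sqrt(C1 + b^2)


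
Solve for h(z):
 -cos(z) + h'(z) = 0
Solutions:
 h(z) = C1 + sin(z)


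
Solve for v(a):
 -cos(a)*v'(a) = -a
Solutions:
 v(a) = C1 + Integral(a/cos(a), a)


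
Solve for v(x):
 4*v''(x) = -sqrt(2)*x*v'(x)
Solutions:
 v(x) = C1 + C2*erf(2^(3/4)*x/4)


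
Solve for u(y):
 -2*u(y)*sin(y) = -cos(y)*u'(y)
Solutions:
 u(y) = C1/cos(y)^2


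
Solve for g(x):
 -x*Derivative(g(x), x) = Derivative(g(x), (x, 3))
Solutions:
 g(x) = C1 + Integral(C2*airyai(-x) + C3*airybi(-x), x)


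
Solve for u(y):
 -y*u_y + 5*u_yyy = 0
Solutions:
 u(y) = C1 + Integral(C2*airyai(5^(2/3)*y/5) + C3*airybi(5^(2/3)*y/5), y)


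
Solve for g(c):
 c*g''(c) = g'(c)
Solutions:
 g(c) = C1 + C2*c^2


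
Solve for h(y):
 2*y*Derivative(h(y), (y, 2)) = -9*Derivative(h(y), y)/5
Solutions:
 h(y) = C1 + C2*y^(1/10)


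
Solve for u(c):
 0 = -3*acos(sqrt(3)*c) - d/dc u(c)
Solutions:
 u(c) = C1 - 3*c*acos(sqrt(3)*c) + sqrt(3)*sqrt(1 - 3*c^2)


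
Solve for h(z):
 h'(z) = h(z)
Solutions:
 h(z) = C1*exp(z)


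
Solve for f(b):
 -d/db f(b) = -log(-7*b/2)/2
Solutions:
 f(b) = C1 + b*log(-b)/2 + b*(-1 - log(2) + log(7))/2


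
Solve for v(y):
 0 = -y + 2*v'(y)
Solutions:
 v(y) = C1 + y^2/4


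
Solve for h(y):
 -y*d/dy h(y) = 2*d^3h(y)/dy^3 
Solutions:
 h(y) = C1 + Integral(C2*airyai(-2^(2/3)*y/2) + C3*airybi(-2^(2/3)*y/2), y)


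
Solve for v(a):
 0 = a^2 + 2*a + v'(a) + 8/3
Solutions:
 v(a) = C1 - a^3/3 - a^2 - 8*a/3


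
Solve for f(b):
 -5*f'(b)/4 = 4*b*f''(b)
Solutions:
 f(b) = C1 + C2*b^(11/16)


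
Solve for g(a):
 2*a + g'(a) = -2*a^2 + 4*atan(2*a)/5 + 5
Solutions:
 g(a) = C1 - 2*a^3/3 - a^2 + 4*a*atan(2*a)/5 + 5*a - log(4*a^2 + 1)/5


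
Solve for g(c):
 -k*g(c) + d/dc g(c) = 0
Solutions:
 g(c) = C1*exp(c*k)


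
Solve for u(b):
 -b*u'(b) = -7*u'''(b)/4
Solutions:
 u(b) = C1 + Integral(C2*airyai(14^(2/3)*b/7) + C3*airybi(14^(2/3)*b/7), b)


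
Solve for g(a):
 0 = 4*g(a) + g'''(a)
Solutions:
 g(a) = C3*exp(-2^(2/3)*a) + (C1*sin(2^(2/3)*sqrt(3)*a/2) + C2*cos(2^(2/3)*sqrt(3)*a/2))*exp(2^(2/3)*a/2)


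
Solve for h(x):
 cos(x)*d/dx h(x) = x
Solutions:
 h(x) = C1 + Integral(x/cos(x), x)


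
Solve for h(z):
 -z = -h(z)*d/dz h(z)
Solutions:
 h(z) = -sqrt(C1 + z^2)
 h(z) = sqrt(C1 + z^2)


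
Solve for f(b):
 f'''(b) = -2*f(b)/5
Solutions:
 f(b) = C3*exp(-2^(1/3)*5^(2/3)*b/5) + (C1*sin(2^(1/3)*sqrt(3)*5^(2/3)*b/10) + C2*cos(2^(1/3)*sqrt(3)*5^(2/3)*b/10))*exp(2^(1/3)*5^(2/3)*b/10)


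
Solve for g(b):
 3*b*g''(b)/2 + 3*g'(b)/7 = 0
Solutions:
 g(b) = C1 + C2*b^(5/7)


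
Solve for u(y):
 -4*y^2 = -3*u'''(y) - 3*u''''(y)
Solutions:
 u(y) = C1 + C2*y + C3*y^2 + C4*exp(-y) + y^5/45 - y^4/9 + 4*y^3/9


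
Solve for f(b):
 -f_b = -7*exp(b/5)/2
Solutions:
 f(b) = C1 + 35*exp(b/5)/2


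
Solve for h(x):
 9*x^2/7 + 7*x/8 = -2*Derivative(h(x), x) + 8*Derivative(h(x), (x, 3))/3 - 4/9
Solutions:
 h(x) = C1 + C2*exp(-sqrt(3)*x/2) + C3*exp(sqrt(3)*x/2) - 3*x^3/14 - 7*x^2/32 - 122*x/63


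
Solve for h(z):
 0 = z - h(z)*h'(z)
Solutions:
 h(z) = -sqrt(C1 + z^2)
 h(z) = sqrt(C1 + z^2)


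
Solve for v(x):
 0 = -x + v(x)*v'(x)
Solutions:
 v(x) = -sqrt(C1 + x^2)
 v(x) = sqrt(C1 + x^2)


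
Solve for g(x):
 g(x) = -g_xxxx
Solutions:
 g(x) = (C1*sin(sqrt(2)*x/2) + C2*cos(sqrt(2)*x/2))*exp(-sqrt(2)*x/2) + (C3*sin(sqrt(2)*x/2) + C4*cos(sqrt(2)*x/2))*exp(sqrt(2)*x/2)


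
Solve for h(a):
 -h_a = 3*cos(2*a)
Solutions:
 h(a) = C1 - 3*sin(2*a)/2


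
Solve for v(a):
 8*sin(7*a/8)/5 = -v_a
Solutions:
 v(a) = C1 + 64*cos(7*a/8)/35


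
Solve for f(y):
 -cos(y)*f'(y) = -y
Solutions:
 f(y) = C1 + Integral(y/cos(y), y)


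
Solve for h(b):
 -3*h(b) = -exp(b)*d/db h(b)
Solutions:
 h(b) = C1*exp(-3*exp(-b))


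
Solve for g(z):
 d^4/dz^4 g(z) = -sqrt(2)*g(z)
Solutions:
 g(z) = (C1*sin(2^(5/8)*z/2) + C2*cos(2^(5/8)*z/2))*exp(-2^(5/8)*z/2) + (C3*sin(2^(5/8)*z/2) + C4*cos(2^(5/8)*z/2))*exp(2^(5/8)*z/2)


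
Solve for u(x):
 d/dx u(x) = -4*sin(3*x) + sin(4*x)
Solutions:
 u(x) = C1 + 4*cos(3*x)/3 - cos(4*x)/4


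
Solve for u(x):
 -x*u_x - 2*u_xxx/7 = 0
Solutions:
 u(x) = C1 + Integral(C2*airyai(-2^(2/3)*7^(1/3)*x/2) + C3*airybi(-2^(2/3)*7^(1/3)*x/2), x)


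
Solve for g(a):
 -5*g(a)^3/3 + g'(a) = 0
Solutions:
 g(a) = -sqrt(6)*sqrt(-1/(C1 + 5*a))/2
 g(a) = sqrt(6)*sqrt(-1/(C1 + 5*a))/2


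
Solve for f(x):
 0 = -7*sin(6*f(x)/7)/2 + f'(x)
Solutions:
 -7*x/2 + 7*log(cos(6*f(x)/7) - 1)/12 - 7*log(cos(6*f(x)/7) + 1)/12 = C1


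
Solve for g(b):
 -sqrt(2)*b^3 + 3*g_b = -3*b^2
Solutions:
 g(b) = C1 + sqrt(2)*b^4/12 - b^3/3


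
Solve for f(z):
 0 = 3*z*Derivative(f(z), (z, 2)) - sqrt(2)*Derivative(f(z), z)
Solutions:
 f(z) = C1 + C2*z^(sqrt(2)/3 + 1)


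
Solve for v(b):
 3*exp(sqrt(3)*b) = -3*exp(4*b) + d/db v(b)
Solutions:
 v(b) = C1 + 3*exp(4*b)/4 + sqrt(3)*exp(sqrt(3)*b)


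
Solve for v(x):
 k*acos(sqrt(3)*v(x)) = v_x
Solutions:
 Integral(1/acos(sqrt(3)*_y), (_y, v(x))) = C1 + k*x


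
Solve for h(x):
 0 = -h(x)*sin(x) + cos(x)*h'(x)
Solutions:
 h(x) = C1/cos(x)


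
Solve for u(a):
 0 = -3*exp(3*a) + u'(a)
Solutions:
 u(a) = C1 + exp(3*a)


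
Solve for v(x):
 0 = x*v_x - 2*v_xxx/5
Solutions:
 v(x) = C1 + Integral(C2*airyai(2^(2/3)*5^(1/3)*x/2) + C3*airybi(2^(2/3)*5^(1/3)*x/2), x)


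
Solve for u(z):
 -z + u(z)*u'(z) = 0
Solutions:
 u(z) = -sqrt(C1 + z^2)
 u(z) = sqrt(C1 + z^2)


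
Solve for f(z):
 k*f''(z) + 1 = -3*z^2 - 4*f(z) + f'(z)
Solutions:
 f(z) = C1*exp(z*(1 - sqrt(1 - 16*k))/(2*k)) + C2*exp(z*(sqrt(1 - 16*k) + 1)/(2*k)) + 3*k/8 - 3*z^2/4 - 3*z/8 - 11/32


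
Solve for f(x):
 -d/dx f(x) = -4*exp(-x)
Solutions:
 f(x) = C1 - 4*exp(-x)


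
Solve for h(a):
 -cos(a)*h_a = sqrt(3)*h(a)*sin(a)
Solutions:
 h(a) = C1*cos(a)^(sqrt(3))


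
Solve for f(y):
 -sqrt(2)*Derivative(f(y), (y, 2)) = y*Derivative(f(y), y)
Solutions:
 f(y) = C1 + C2*erf(2^(1/4)*y/2)


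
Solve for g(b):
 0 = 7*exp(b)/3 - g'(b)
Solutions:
 g(b) = C1 + 7*exp(b)/3


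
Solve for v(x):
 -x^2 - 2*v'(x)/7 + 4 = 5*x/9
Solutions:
 v(x) = C1 - 7*x^3/6 - 35*x^2/36 + 14*x


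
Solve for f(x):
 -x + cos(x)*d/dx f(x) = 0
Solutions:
 f(x) = C1 + Integral(x/cos(x), x)


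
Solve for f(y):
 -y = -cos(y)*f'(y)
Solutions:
 f(y) = C1 + Integral(y/cos(y), y)


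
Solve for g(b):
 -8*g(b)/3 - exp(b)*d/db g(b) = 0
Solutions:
 g(b) = C1*exp(8*exp(-b)/3)


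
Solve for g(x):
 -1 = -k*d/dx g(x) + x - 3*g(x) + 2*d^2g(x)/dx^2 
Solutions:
 g(x) = C1*exp(x*(k - sqrt(k^2 + 24))/4) + C2*exp(x*(k + sqrt(k^2 + 24))/4) - k/9 + x/3 + 1/3


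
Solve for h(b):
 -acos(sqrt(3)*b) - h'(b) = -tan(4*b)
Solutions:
 h(b) = C1 - b*acos(sqrt(3)*b) + sqrt(3)*sqrt(1 - 3*b^2)/3 - log(cos(4*b))/4


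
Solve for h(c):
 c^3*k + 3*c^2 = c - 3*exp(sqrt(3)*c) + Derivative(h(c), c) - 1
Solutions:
 h(c) = C1 + c^4*k/4 + c^3 - c^2/2 + c + sqrt(3)*exp(sqrt(3)*c)


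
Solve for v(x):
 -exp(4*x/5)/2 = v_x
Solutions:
 v(x) = C1 - 5*exp(4*x/5)/8


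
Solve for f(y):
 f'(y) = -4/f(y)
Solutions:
 f(y) = -sqrt(C1 - 8*y)
 f(y) = sqrt(C1 - 8*y)


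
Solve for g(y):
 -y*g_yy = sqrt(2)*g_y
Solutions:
 g(y) = C1 + C2*y^(1 - sqrt(2))


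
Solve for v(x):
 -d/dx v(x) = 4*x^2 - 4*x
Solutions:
 v(x) = C1 - 4*x^3/3 + 2*x^2


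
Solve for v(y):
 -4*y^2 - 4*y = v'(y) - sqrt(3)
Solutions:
 v(y) = C1 - 4*y^3/3 - 2*y^2 + sqrt(3)*y


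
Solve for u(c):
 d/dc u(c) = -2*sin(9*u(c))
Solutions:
 u(c) = -acos((-C1 - exp(36*c))/(C1 - exp(36*c)))/9 + 2*pi/9
 u(c) = acos((-C1 - exp(36*c))/(C1 - exp(36*c)))/9


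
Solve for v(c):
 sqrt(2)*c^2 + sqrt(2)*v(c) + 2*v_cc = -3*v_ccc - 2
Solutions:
 v(c) = C1*exp(c*(-8 + 8*2^(1/3)/(16 + 243*sqrt(2) + sqrt(-256 + (16 + 243*sqrt(2))^2))^(1/3) + 2^(2/3)*(16 + 243*sqrt(2) + sqrt(-256 + (16 + 243*sqrt(2))^2))^(1/3))/36)*sin(2^(1/3)*sqrt(3)*c*(-2^(1/3)*(16 + 243*sqrt(2) + 27*sqrt(-256/729 + (16/27 + 9*sqrt(2))^2))^(1/3) + 8/(16 + 243*sqrt(2) + 27*sqrt(-256/729 + (16/27 + 9*sqrt(2))^2))^(1/3))/36) + C2*exp(c*(-8 + 8*2^(1/3)/(16 + 243*sqrt(2) + sqrt(-256 + (16 + 243*sqrt(2))^2))^(1/3) + 2^(2/3)*(16 + 243*sqrt(2) + sqrt(-256 + (16 + 243*sqrt(2))^2))^(1/3))/36)*cos(2^(1/3)*sqrt(3)*c*(-2^(1/3)*(16 + 243*sqrt(2) + 27*sqrt(-256/729 + (16/27 + 9*sqrt(2))^2))^(1/3) + 8/(16 + 243*sqrt(2) + 27*sqrt(-256/729 + (16/27 + 9*sqrt(2))^2))^(1/3))/36) + C3*exp(-c*(8*2^(1/3)/(16 + 243*sqrt(2) + sqrt(-256 + (16 + 243*sqrt(2))^2))^(1/3) + 4 + 2^(2/3)*(16 + 243*sqrt(2) + sqrt(-256 + (16 + 243*sqrt(2))^2))^(1/3))/18) - c^2 + sqrt(2)


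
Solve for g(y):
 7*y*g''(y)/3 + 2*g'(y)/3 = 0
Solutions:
 g(y) = C1 + C2*y^(5/7)


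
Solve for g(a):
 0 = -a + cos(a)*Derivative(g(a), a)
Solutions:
 g(a) = C1 + Integral(a/cos(a), a)


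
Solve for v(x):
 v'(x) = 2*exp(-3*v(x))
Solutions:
 v(x) = log(C1 + 6*x)/3
 v(x) = log((-3^(1/3) - 3^(5/6)*I)*(C1 + 2*x)^(1/3)/2)
 v(x) = log((-3^(1/3) + 3^(5/6)*I)*(C1 + 2*x)^(1/3)/2)


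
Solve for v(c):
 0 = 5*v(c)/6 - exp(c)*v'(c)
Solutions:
 v(c) = C1*exp(-5*exp(-c)/6)


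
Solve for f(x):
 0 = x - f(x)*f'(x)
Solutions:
 f(x) = -sqrt(C1 + x^2)
 f(x) = sqrt(C1 + x^2)


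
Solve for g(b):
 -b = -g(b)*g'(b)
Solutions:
 g(b) = -sqrt(C1 + b^2)
 g(b) = sqrt(C1 + b^2)


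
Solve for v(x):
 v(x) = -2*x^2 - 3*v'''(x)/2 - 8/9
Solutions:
 v(x) = C3*exp(-2^(1/3)*3^(2/3)*x/3) - 2*x^2 + (C1*sin(2^(1/3)*3^(1/6)*x/2) + C2*cos(2^(1/3)*3^(1/6)*x/2))*exp(2^(1/3)*3^(2/3)*x/6) - 8/9


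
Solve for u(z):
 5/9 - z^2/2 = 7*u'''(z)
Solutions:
 u(z) = C1 + C2*z + C3*z^2 - z^5/840 + 5*z^3/378


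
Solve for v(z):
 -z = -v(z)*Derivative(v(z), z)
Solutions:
 v(z) = -sqrt(C1 + z^2)
 v(z) = sqrt(C1 + z^2)


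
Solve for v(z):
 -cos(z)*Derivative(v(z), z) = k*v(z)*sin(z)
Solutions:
 v(z) = C1*exp(k*log(cos(z)))


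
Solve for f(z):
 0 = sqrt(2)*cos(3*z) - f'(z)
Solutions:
 f(z) = C1 + sqrt(2)*sin(3*z)/3


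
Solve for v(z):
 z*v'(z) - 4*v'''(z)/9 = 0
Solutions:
 v(z) = C1 + Integral(C2*airyai(2^(1/3)*3^(2/3)*z/2) + C3*airybi(2^(1/3)*3^(2/3)*z/2), z)


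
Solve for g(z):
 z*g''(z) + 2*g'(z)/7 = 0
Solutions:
 g(z) = C1 + C2*z^(5/7)


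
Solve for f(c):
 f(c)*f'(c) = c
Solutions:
 f(c) = -sqrt(C1 + c^2)
 f(c) = sqrt(C1 + c^2)


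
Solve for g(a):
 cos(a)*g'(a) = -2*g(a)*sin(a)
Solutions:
 g(a) = C1*cos(a)^2


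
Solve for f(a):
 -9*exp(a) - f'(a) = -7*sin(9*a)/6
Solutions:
 f(a) = C1 - 9*exp(a) - 7*cos(9*a)/54


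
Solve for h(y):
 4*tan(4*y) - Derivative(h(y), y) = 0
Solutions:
 h(y) = C1 - log(cos(4*y))


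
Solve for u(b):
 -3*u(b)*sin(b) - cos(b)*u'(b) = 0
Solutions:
 u(b) = C1*cos(b)^3


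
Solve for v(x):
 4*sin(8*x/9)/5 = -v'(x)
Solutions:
 v(x) = C1 + 9*cos(8*x/9)/10


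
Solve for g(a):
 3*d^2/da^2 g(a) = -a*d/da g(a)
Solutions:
 g(a) = C1 + C2*erf(sqrt(6)*a/6)


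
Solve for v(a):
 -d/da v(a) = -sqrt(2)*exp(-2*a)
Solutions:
 v(a) = C1 - sqrt(2)*exp(-2*a)/2


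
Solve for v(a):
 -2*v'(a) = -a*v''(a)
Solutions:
 v(a) = C1 + C2*a^3


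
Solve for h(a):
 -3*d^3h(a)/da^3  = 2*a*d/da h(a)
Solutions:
 h(a) = C1 + Integral(C2*airyai(-2^(1/3)*3^(2/3)*a/3) + C3*airybi(-2^(1/3)*3^(2/3)*a/3), a)


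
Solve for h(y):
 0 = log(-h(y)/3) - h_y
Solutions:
 -Integral(1/(log(-_y) - log(3)), (_y, h(y))) = C1 - y


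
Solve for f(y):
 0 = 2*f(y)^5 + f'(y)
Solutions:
 f(y) = -I*(1/(C1 + 8*y))^(1/4)
 f(y) = I*(1/(C1 + 8*y))^(1/4)
 f(y) = -(1/(C1 + 8*y))^(1/4)
 f(y) = (1/(C1 + 8*y))^(1/4)


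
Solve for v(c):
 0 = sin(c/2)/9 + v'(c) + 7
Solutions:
 v(c) = C1 - 7*c + 2*cos(c/2)/9


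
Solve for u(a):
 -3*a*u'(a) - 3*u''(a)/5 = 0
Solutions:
 u(a) = C1 + C2*erf(sqrt(10)*a/2)


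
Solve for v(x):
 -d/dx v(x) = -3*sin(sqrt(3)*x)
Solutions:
 v(x) = C1 - sqrt(3)*cos(sqrt(3)*x)


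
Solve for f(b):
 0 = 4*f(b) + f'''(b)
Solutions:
 f(b) = C3*exp(-2^(2/3)*b) + (C1*sin(2^(2/3)*sqrt(3)*b/2) + C2*cos(2^(2/3)*sqrt(3)*b/2))*exp(2^(2/3)*b/2)


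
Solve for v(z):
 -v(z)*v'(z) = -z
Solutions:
 v(z) = -sqrt(C1 + z^2)
 v(z) = sqrt(C1 + z^2)


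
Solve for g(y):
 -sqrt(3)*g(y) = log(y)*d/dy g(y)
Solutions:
 g(y) = C1*exp(-sqrt(3)*li(y))


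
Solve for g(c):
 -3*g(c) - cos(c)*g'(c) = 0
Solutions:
 g(c) = C1*(sin(c) - 1)^(3/2)/(sin(c) + 1)^(3/2)


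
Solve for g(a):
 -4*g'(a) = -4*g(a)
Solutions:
 g(a) = C1*exp(a)


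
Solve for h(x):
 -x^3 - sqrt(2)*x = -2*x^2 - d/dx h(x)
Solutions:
 h(x) = C1 + x^4/4 - 2*x^3/3 + sqrt(2)*x^2/2


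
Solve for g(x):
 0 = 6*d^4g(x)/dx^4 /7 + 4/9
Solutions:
 g(x) = C1 + C2*x + C3*x^2 + C4*x^3 - 7*x^4/324


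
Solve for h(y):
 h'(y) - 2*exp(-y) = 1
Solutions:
 h(y) = C1 + y - 2*exp(-y)


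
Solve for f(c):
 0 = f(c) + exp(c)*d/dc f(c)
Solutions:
 f(c) = C1*exp(exp(-c))


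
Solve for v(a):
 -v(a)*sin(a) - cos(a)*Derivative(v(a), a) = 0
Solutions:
 v(a) = C1*cos(a)


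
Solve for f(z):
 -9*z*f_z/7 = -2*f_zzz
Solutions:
 f(z) = C1 + Integral(C2*airyai(42^(2/3)*z/14) + C3*airybi(42^(2/3)*z/14), z)


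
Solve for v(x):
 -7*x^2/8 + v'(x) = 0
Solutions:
 v(x) = C1 + 7*x^3/24


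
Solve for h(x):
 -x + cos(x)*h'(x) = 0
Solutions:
 h(x) = C1 + Integral(x/cos(x), x)


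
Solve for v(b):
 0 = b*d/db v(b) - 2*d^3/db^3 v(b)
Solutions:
 v(b) = C1 + Integral(C2*airyai(2^(2/3)*b/2) + C3*airybi(2^(2/3)*b/2), b)


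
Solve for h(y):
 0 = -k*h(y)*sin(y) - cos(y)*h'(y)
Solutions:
 h(y) = C1*exp(k*log(cos(y)))


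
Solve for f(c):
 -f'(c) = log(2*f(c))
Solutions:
 Integral(1/(log(_y) + log(2)), (_y, f(c))) = C1 - c


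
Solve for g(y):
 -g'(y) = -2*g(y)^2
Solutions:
 g(y) = -1/(C1 + 2*y)


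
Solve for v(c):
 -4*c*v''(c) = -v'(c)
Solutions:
 v(c) = C1 + C2*c^(5/4)


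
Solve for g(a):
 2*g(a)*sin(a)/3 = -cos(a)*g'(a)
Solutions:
 g(a) = C1*cos(a)^(2/3)


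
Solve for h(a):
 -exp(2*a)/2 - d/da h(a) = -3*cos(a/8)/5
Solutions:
 h(a) = C1 - exp(2*a)/4 + 24*sin(a/8)/5


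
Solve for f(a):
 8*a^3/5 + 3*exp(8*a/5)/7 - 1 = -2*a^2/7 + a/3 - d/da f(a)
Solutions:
 f(a) = C1 - 2*a^4/5 - 2*a^3/21 + a^2/6 + a - 15*exp(8*a/5)/56


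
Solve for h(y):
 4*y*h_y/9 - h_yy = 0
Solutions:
 h(y) = C1 + C2*erfi(sqrt(2)*y/3)


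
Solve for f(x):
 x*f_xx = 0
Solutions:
 f(x) = C1 + C2*x


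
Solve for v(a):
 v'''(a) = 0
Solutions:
 v(a) = C1 + C2*a + C3*a^2


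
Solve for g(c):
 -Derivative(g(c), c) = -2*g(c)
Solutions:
 g(c) = C1*exp(2*c)


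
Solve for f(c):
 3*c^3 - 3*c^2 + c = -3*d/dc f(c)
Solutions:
 f(c) = C1 - c^4/4 + c^3/3 - c^2/6


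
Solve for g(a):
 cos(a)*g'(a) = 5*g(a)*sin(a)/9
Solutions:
 g(a) = C1/cos(a)^(5/9)


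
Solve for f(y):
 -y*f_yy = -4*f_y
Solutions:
 f(y) = C1 + C2*y^5


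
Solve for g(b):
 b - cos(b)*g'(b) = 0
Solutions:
 g(b) = C1 + Integral(b/cos(b), b)


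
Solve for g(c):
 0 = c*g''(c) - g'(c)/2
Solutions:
 g(c) = C1 + C2*c^(3/2)


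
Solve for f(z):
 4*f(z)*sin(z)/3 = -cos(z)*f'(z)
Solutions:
 f(z) = C1*cos(z)^(4/3)


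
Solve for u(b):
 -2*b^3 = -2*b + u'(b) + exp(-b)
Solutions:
 u(b) = C1 - b^4/2 + b^2 + exp(-b)


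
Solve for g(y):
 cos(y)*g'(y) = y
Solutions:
 g(y) = C1 + Integral(y/cos(y), y)


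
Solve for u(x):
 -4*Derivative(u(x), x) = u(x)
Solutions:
 u(x) = C1*exp(-x/4)


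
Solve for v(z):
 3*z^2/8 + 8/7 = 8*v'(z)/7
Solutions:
 v(z) = C1 + 7*z^3/64 + z


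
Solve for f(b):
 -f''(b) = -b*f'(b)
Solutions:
 f(b) = C1 + C2*erfi(sqrt(2)*b/2)


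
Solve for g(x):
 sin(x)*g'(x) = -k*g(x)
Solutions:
 g(x) = C1*exp(k*(-log(cos(x) - 1) + log(cos(x) + 1))/2)


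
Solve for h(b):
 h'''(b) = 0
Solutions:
 h(b) = C1 + C2*b + C3*b^2


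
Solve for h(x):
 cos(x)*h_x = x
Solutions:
 h(x) = C1 + Integral(x/cos(x), x)


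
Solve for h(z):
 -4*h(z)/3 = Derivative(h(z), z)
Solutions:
 h(z) = C1*exp(-4*z/3)


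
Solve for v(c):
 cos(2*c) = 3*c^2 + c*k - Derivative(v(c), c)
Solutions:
 v(c) = C1 + c^3 + c^2*k/2 - sin(2*c)/2


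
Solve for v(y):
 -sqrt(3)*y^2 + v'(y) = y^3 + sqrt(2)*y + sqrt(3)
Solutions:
 v(y) = C1 + y^4/4 + sqrt(3)*y^3/3 + sqrt(2)*y^2/2 + sqrt(3)*y


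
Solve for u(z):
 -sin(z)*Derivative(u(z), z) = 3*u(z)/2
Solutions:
 u(z) = C1*(cos(z) + 1)^(3/4)/(cos(z) - 1)^(3/4)


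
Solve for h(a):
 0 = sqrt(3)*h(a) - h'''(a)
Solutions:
 h(a) = C3*exp(3^(1/6)*a) + (C1*sin(3^(2/3)*a/2) + C2*cos(3^(2/3)*a/2))*exp(-3^(1/6)*a/2)


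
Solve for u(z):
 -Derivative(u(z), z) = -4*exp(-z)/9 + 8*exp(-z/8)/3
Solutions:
 u(z) = C1 - 4*exp(-z)/9 + 64*exp(-z/8)/3


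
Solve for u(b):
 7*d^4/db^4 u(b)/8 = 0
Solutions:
 u(b) = C1 + C2*b + C3*b^2 + C4*b^3


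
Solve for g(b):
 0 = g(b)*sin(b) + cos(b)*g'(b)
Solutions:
 g(b) = C1*cos(b)


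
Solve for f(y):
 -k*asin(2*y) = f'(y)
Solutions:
 f(y) = C1 - k*(y*asin(2*y) + sqrt(1 - 4*y^2)/2)


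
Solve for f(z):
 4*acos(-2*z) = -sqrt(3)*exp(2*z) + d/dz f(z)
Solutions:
 f(z) = C1 + 4*z*acos(-2*z) + 2*sqrt(1 - 4*z^2) + sqrt(3)*exp(2*z)/2


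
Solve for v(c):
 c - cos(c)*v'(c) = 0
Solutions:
 v(c) = C1 + Integral(c/cos(c), c)


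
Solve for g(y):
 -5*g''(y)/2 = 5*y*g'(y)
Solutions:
 g(y) = C1 + C2*erf(y)


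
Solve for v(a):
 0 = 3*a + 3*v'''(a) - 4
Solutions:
 v(a) = C1 + C2*a + C3*a^2 - a^4/24 + 2*a^3/9


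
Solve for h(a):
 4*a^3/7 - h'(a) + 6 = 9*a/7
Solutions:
 h(a) = C1 + a^4/7 - 9*a^2/14 + 6*a


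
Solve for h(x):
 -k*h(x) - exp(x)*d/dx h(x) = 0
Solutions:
 h(x) = C1*exp(k*exp(-x))


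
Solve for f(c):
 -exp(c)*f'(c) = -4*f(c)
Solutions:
 f(c) = C1*exp(-4*exp(-c))


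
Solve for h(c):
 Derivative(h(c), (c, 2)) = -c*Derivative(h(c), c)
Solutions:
 h(c) = C1 + C2*erf(sqrt(2)*c/2)


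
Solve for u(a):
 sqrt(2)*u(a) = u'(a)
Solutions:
 u(a) = C1*exp(sqrt(2)*a)


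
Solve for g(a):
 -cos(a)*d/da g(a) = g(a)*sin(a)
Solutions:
 g(a) = C1*cos(a)


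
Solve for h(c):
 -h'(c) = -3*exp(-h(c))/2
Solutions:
 h(c) = log(C1 + 3*c/2)


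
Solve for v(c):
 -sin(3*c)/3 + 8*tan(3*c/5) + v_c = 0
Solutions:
 v(c) = C1 + 40*log(cos(3*c/5))/3 - cos(3*c)/9


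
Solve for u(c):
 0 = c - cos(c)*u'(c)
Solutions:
 u(c) = C1 + Integral(c/cos(c), c)


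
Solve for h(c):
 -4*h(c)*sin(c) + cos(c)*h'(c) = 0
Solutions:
 h(c) = C1/cos(c)^4


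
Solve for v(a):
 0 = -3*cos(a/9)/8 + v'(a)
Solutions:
 v(a) = C1 + 27*sin(a/9)/8


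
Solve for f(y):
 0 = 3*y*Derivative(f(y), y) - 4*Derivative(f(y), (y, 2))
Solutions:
 f(y) = C1 + C2*erfi(sqrt(6)*y/4)


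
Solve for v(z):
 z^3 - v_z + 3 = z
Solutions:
 v(z) = C1 + z^4/4 - z^2/2 + 3*z


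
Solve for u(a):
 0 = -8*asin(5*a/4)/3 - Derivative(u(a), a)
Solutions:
 u(a) = C1 - 8*a*asin(5*a/4)/3 - 8*sqrt(16 - 25*a^2)/15


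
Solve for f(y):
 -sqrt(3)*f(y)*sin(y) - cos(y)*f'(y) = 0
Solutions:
 f(y) = C1*cos(y)^(sqrt(3))


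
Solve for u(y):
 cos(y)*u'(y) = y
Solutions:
 u(y) = C1 + Integral(y/cos(y), y)


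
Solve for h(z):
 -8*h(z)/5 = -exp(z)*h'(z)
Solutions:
 h(z) = C1*exp(-8*exp(-z)/5)


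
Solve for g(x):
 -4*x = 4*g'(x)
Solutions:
 g(x) = C1 - x^2/2


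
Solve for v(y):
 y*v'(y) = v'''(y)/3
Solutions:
 v(y) = C1 + Integral(C2*airyai(3^(1/3)*y) + C3*airybi(3^(1/3)*y), y)


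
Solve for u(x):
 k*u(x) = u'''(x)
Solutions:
 u(x) = C1*exp(k^(1/3)*x) + C2*exp(k^(1/3)*x*(-1 + sqrt(3)*I)/2) + C3*exp(-k^(1/3)*x*(1 + sqrt(3)*I)/2)


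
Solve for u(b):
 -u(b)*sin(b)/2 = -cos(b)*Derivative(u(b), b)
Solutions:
 u(b) = C1/sqrt(cos(b))


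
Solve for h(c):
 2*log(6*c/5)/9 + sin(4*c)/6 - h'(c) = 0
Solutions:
 h(c) = C1 + 2*c*log(c)/9 - 2*c*log(5)/9 - 2*c/9 + 2*c*log(6)/9 - cos(4*c)/24


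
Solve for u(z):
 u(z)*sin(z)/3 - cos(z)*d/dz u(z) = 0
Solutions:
 u(z) = C1/cos(z)^(1/3)


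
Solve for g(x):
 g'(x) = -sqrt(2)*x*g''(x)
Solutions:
 g(x) = C1 + C2*x^(1 - sqrt(2)/2)


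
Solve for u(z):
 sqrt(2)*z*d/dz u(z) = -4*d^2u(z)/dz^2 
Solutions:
 u(z) = C1 + C2*erf(2^(3/4)*z/4)


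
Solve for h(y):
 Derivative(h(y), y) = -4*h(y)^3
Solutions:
 h(y) = -sqrt(2)*sqrt(-1/(C1 - 4*y))/2
 h(y) = sqrt(2)*sqrt(-1/(C1 - 4*y))/2
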